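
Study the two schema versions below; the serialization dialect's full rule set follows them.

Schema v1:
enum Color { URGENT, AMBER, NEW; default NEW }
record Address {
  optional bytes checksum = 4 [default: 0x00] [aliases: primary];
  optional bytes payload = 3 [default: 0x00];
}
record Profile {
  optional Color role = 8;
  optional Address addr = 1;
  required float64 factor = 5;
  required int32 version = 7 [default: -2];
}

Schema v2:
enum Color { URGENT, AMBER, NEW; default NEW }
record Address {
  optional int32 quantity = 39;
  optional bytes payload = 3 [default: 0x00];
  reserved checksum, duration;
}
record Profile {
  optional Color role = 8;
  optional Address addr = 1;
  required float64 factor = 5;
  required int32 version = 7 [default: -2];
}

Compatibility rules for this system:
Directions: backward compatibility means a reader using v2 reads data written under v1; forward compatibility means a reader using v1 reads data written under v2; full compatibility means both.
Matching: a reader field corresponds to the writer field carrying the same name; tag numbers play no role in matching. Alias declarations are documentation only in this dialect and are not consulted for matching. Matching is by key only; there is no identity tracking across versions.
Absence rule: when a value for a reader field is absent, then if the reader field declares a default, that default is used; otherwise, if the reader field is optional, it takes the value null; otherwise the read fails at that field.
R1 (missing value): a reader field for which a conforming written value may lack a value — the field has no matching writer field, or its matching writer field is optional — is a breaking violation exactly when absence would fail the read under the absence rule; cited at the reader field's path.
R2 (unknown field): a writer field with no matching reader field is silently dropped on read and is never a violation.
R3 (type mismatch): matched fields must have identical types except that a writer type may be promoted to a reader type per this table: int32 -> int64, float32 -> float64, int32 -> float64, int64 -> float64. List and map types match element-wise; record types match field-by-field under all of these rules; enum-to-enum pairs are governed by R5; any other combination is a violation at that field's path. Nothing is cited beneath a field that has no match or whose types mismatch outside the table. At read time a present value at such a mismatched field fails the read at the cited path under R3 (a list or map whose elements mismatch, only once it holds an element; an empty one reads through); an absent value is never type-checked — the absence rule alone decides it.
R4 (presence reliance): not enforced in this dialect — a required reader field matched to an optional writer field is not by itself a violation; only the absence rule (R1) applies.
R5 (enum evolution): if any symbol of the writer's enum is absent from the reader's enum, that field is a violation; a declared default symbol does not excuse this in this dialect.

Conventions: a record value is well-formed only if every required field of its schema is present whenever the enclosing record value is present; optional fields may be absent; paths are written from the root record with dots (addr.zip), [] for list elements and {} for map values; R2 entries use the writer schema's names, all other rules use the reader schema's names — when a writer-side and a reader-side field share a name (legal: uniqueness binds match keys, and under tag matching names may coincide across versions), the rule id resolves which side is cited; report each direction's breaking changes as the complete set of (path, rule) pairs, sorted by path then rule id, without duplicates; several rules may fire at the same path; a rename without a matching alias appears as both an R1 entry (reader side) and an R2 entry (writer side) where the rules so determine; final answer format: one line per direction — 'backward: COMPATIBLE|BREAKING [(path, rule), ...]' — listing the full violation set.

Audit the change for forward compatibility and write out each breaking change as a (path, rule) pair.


forward: COMPATIBLE []

the writer's type comes first in each Profile pair
forward for Profile (reader v1, writer v2):
  Color -> Color, writer optional: role aligns to role
  Address -> Address, writer optional: addr aligns to addr
  float64 -> float64, writer required: factor aligns to factor
  int32 -> int32, writer required: version aligns to version
  no writer field matches reader addr.checksum
  bytes -> bytes, writer optional: addr.payload aligns to addr.payload
  writer field addr.quantity has no reader counterpart
  => no violations; forward on Profile: COMPATIBLE
remaining Profile differences; none change what is asked:
  added field quantity to record Address: optional int32, tag 39 (in v2 it sits immediately before payload) -> triggers nothing under Profile's printed rules — same verdict
  removed field checksum from record Address (its key "checksum" joins the reserved list) -> triggers nothing under Profile's printed rules — same verdict


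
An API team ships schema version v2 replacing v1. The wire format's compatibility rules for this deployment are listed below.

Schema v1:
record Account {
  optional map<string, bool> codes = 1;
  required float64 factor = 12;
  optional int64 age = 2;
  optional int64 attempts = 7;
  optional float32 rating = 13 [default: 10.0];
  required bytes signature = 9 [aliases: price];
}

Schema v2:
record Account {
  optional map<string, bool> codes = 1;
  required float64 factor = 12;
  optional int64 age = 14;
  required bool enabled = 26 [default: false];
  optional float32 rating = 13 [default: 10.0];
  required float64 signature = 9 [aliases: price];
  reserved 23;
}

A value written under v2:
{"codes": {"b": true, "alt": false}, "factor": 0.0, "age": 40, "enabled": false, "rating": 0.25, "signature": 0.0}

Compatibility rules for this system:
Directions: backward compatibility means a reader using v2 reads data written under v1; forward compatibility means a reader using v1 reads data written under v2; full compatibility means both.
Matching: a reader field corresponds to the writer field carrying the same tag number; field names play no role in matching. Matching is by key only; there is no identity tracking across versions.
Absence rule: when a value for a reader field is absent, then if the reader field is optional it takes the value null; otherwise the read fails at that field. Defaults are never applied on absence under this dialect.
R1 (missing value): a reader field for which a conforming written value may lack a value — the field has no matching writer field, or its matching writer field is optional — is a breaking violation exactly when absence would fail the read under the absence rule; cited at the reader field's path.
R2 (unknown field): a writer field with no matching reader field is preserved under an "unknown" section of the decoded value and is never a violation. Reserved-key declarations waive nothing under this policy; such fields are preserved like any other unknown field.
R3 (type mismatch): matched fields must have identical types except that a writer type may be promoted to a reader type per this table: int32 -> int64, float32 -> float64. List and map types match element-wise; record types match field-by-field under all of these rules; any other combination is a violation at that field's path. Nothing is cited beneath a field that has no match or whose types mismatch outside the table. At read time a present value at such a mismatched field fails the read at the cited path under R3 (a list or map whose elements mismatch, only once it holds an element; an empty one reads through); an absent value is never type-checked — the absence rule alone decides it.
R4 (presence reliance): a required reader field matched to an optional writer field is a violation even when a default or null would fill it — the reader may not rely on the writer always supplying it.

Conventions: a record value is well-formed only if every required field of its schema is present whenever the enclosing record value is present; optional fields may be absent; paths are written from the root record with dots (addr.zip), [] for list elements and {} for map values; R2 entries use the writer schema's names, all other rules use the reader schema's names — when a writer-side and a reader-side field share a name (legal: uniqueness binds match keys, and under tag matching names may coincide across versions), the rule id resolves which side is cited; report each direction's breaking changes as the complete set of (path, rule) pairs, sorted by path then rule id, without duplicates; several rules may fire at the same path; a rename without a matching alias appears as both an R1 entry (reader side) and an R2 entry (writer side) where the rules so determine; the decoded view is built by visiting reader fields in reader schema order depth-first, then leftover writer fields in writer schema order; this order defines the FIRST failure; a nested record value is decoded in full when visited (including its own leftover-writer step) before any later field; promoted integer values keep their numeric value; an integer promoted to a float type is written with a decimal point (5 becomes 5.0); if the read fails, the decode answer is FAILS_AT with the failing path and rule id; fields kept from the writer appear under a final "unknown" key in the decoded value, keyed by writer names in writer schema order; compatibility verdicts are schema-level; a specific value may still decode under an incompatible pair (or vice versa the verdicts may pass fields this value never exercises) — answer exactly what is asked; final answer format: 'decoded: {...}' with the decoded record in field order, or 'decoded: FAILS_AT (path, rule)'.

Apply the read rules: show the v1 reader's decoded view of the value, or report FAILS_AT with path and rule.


the writer's type comes first in each Account pair
decode walk for Account under reader schema v1:
  codes := {"b": true, "alt": false}
  factor := 0.0
  age := null (absent, optional -> null)
  attempts := null (absent, optional -> null)
  rating := 0.25
  read fails at signature under R3
  => FAILS_AT (signature, R3)
the rest of the Account diff is inert for this question:
  added field enabled to record Account: required bool, tag 26, default false (in v2 it sits immediately before rating) -> a verdict-level change on Account — the shown value reads the same
  field age in record Account: tag 2 changed to 14 -> fires no rule on Account under this dialect and leaves the result unchanged
  removed field attempts from record Account -> fires no rule on Account under this dialect and leaves the result unchanged

decoded: FAILS_AT (signature, R3)


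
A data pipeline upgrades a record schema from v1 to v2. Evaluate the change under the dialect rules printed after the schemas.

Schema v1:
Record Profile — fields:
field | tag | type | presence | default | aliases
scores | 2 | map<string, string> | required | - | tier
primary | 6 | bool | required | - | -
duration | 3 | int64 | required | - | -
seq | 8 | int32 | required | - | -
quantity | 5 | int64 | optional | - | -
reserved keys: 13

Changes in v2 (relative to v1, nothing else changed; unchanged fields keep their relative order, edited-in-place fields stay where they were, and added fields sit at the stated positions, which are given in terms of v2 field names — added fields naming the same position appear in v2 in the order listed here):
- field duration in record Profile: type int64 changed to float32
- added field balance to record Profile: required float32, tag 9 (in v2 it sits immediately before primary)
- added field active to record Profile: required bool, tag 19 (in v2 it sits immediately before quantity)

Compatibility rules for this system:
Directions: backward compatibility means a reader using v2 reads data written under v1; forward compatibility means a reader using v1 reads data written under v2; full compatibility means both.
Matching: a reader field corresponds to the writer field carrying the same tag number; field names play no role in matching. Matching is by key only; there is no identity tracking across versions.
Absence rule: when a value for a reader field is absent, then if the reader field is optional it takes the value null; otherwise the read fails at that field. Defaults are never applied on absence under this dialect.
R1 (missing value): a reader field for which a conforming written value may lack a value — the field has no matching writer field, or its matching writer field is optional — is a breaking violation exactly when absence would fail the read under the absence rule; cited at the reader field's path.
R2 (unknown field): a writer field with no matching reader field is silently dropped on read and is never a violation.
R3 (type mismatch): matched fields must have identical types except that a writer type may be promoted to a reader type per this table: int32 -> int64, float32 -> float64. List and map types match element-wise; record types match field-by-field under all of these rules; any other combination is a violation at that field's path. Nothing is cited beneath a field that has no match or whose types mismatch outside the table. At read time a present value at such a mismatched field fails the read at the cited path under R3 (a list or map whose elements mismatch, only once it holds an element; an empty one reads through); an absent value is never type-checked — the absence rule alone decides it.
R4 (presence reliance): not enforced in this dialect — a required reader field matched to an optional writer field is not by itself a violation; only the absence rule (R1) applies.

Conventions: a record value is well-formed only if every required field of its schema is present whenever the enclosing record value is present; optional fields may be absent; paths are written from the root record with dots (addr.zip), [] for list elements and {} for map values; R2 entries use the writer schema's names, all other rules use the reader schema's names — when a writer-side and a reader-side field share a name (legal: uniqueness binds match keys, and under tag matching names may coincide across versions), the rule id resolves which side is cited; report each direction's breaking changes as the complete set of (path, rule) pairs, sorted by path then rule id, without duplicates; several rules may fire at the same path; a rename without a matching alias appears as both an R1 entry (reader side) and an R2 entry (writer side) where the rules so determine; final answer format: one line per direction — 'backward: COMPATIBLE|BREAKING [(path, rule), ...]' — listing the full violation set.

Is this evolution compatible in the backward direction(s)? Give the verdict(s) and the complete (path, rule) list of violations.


in Profile below, arrows point writer -> reader
backward analysis of Profile with v2 as reader and v1 as writer:
  scores <- scores (map<string, string> -> map<string, string>, writer required)
  no writer field matches reader balance
  primary <- primary (bool -> bool, writer required)
  duration <- duration (int64 -> float32, writer required)
  seq <- seq (int32 -> int32, writer required)
  no writer field matches reader active
  quantity <- quantity (int64 -> int64, writer optional)
  R1 fires at active
  R1 fires at balance
  R3 fires at duration
  => backward: BREAKING (3)

backward: BREAKING [(active, R1), (balance, R1), (duration, R3)]


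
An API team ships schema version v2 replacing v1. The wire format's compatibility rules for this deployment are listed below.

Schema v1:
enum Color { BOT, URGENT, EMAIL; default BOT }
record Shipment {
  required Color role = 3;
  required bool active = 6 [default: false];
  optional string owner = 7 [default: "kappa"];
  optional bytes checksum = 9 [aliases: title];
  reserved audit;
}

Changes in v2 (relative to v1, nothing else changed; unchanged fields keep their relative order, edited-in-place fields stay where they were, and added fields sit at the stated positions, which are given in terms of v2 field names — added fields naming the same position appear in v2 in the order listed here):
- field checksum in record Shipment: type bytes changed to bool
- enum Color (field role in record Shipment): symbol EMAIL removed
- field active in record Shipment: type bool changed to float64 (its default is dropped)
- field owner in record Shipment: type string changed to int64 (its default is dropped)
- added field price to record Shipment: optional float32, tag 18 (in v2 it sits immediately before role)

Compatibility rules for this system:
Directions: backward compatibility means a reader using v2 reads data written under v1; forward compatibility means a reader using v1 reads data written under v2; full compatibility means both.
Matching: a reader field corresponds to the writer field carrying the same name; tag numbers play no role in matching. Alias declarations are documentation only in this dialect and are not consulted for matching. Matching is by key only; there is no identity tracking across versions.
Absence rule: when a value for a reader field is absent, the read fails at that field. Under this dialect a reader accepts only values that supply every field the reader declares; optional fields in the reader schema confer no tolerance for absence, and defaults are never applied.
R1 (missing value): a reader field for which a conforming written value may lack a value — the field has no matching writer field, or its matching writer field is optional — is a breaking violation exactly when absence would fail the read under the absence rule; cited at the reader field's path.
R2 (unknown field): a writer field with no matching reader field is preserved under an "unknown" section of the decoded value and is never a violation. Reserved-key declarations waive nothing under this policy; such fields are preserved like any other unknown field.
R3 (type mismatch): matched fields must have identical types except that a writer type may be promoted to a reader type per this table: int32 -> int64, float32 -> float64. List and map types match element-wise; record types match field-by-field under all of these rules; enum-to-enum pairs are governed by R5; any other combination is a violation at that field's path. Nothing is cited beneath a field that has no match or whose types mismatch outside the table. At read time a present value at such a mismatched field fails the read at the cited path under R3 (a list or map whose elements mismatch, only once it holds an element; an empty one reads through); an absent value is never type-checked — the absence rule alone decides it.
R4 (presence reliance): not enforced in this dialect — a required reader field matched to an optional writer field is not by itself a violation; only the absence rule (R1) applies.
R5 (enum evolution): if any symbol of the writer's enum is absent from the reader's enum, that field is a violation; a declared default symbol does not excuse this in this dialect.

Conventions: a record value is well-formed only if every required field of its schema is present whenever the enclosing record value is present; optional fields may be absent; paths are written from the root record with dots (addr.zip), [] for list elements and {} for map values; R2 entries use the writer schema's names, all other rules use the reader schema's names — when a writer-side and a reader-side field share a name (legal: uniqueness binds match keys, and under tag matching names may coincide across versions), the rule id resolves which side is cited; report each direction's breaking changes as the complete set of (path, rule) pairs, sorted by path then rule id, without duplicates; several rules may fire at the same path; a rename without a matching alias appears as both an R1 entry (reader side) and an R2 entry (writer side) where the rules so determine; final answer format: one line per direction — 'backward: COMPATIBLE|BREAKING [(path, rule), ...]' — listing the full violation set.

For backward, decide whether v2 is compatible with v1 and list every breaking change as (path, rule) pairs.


arrows below run writer -> reader for Shipment
backward for Shipment (reader v2, writer v1):
  price: no writer-side match
  writer required, Color -> Color: reader role maps from writer role
  writer required, bool -> float64: reader active maps from writer active
  writer optional, string -> int64: reader owner maps from writer owner
  writer optional, bytes -> bool: reader checksum maps from writer checksum
  R3 fires at active
  R1 fires at checksum
  R3 fires at checksum
  R1 fires at owner
  R3 fires at owner
  R1 fires at price
  R5 fires at role
  => backward verdict for Shipment: BREAKING, 7 violation(s)

backward: BREAKING [(active, R3), (checksum, R1), (checksum, R3), (owner, R1), (owner, R3), (price, R1), (role, R5)]


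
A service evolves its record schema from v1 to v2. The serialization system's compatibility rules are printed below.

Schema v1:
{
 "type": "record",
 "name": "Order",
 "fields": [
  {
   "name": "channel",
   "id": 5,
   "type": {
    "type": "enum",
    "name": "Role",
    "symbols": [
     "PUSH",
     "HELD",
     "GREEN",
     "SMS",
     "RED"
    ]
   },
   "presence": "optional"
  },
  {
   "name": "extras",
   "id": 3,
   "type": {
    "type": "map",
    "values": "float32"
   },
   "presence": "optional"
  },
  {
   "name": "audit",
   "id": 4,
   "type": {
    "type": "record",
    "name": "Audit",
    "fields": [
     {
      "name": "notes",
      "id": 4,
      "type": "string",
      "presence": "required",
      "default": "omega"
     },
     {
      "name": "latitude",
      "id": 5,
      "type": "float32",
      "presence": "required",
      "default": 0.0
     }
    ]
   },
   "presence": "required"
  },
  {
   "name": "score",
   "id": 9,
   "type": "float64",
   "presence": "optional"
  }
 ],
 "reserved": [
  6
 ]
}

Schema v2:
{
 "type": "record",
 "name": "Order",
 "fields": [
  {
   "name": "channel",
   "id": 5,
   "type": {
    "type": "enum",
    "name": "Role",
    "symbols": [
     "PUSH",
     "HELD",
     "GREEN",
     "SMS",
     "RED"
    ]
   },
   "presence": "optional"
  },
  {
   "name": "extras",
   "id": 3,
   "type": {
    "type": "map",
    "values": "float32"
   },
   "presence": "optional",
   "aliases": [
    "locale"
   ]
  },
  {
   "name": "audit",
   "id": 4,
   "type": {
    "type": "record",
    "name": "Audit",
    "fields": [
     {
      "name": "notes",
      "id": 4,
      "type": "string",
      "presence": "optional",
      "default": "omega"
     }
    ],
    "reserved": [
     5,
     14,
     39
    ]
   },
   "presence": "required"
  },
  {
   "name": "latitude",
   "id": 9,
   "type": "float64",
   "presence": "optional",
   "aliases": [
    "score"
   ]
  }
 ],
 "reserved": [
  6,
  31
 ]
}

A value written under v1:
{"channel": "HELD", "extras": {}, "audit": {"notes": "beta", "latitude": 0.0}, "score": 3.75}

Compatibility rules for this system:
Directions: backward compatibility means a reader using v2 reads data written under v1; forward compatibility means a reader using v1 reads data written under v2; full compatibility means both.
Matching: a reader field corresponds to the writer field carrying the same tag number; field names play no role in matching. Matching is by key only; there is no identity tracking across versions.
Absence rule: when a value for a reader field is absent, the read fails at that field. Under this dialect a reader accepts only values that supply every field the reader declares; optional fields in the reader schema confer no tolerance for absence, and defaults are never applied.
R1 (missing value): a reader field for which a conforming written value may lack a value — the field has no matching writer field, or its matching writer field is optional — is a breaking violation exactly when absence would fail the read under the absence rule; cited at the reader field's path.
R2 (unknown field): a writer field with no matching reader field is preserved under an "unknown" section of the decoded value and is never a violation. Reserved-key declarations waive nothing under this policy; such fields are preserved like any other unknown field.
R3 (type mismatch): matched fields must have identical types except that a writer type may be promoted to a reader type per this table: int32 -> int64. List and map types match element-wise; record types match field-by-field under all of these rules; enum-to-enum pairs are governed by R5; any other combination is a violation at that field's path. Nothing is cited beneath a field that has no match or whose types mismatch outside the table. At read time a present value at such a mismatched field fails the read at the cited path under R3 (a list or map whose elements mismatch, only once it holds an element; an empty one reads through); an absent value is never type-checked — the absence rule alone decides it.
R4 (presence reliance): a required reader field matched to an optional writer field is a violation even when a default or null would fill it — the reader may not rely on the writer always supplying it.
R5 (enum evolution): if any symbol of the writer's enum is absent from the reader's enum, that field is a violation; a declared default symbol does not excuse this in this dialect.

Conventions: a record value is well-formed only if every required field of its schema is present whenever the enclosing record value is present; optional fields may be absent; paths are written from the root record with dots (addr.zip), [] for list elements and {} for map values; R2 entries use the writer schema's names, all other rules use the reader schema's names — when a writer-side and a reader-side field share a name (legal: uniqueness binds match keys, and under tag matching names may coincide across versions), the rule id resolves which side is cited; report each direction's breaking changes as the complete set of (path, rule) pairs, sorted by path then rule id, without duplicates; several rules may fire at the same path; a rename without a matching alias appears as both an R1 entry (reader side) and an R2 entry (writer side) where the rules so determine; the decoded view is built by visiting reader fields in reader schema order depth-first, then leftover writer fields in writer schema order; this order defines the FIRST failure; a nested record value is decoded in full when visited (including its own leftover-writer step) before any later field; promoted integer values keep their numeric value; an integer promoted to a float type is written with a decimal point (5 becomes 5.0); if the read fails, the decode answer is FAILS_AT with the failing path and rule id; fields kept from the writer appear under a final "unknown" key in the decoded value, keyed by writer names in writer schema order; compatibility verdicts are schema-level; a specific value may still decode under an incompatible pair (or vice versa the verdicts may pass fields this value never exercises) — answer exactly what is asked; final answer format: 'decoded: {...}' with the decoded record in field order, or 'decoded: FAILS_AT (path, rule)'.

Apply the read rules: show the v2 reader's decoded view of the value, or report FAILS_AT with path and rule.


decoded: {"channel": "HELD", "extras": {}, "audit": {"notes": "beta", "unknown": {"latitude": 0.0}}, "latitude": 3.75}

each type pair in Order: writer, then reader
decode walk for Order under reader schema v2:
  channel := "HELD"
  extras := {}
  audit.notes := "beta"
  writer audit.latitude: kept under "unknown"
  latitude := 3.75 (from writer score)
  => decoded: {"channel": "HELD", "extras": {}, "audit": {"notes": "beta", "unknown": {"latitude": 0.0}}, "latitude": 3.75}
checking off the Order differences that do not matter here:
  field notes in record Audit: required changed to optional -> changes Order's schema-level verdicts only — the decode of this value is the same


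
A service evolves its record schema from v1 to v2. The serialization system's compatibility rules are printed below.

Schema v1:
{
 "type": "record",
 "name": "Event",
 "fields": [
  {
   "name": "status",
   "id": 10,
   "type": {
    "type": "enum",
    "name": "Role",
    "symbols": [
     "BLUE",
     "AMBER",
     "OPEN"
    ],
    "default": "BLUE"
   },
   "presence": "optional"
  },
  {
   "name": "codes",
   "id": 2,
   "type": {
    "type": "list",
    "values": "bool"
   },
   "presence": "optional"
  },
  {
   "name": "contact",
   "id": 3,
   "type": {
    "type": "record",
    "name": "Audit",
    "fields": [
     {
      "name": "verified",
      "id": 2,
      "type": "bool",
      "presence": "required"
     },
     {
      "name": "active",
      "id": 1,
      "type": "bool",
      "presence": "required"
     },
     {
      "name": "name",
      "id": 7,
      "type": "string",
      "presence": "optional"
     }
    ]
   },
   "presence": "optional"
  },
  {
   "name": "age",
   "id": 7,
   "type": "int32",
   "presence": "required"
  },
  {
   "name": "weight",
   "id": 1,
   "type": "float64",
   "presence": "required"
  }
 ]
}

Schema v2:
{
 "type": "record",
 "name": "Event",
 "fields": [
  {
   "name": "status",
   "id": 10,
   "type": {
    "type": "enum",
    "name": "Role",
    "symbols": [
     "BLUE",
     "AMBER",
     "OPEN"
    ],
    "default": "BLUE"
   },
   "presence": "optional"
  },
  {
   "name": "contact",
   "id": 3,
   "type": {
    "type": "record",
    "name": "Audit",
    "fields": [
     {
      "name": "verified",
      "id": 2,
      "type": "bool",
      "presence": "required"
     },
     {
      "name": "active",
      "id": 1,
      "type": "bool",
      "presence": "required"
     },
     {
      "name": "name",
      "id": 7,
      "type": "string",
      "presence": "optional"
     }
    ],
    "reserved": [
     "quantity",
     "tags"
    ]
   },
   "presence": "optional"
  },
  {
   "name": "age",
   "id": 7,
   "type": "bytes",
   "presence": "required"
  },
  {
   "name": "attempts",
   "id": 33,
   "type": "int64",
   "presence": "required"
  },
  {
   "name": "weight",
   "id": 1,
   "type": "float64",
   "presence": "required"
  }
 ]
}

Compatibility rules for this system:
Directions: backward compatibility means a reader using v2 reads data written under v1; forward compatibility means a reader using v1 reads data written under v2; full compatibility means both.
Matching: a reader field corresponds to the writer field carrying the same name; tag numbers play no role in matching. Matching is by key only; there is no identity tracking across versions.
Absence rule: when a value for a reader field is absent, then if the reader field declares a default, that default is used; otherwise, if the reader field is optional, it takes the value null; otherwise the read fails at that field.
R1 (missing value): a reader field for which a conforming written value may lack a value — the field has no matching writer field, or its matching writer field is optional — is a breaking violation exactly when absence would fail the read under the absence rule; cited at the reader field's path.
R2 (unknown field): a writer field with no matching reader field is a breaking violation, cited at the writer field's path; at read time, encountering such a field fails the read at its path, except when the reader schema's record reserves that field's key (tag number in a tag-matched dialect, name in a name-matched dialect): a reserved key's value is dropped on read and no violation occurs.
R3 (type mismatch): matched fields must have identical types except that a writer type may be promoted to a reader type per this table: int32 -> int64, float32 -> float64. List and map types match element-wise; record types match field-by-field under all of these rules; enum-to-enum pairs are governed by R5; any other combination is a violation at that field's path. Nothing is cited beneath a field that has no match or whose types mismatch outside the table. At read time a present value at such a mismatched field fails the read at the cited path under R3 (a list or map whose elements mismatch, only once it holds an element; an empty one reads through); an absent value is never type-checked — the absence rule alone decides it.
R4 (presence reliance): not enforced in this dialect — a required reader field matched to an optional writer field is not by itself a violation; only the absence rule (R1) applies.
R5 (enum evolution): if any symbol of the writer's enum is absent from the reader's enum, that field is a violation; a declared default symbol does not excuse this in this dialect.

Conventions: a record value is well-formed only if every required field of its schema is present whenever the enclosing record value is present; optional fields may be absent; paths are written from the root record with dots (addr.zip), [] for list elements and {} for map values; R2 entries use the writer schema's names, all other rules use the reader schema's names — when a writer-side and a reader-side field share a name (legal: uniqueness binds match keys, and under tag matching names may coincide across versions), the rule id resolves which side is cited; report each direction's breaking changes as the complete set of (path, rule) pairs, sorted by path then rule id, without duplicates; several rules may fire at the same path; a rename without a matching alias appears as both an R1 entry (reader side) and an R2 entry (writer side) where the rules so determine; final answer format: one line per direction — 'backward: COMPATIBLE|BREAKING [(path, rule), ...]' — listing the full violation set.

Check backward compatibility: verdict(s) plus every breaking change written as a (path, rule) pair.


in Event below, arrows point writer -> reader
backward analysis of Event with v2 as reader and v1 as writer:
  status: Role -> Role, writer optional; from status
  contact: Audit -> Audit, writer optional; from contact
  age: int32 -> bytes, writer required; from age
  attempts: no writer-side match
  weight: float64 -> float64, writer required; from weight
  writer field codes has no reader counterpart
  contact.verified: bool -> bool, writer required; from contact.verified
  contact.active: bool -> bool, writer required; from contact.active
  contact.name: string -> string, writer optional; from contact.name
  breaking: (age, R3)
  breaking: (attempts, R1)
  breaking: (codes, R2)
  backward on Event therefore BREAKING (3)

backward: BREAKING [(age, R3), (attempts, R1), (codes, R2)]


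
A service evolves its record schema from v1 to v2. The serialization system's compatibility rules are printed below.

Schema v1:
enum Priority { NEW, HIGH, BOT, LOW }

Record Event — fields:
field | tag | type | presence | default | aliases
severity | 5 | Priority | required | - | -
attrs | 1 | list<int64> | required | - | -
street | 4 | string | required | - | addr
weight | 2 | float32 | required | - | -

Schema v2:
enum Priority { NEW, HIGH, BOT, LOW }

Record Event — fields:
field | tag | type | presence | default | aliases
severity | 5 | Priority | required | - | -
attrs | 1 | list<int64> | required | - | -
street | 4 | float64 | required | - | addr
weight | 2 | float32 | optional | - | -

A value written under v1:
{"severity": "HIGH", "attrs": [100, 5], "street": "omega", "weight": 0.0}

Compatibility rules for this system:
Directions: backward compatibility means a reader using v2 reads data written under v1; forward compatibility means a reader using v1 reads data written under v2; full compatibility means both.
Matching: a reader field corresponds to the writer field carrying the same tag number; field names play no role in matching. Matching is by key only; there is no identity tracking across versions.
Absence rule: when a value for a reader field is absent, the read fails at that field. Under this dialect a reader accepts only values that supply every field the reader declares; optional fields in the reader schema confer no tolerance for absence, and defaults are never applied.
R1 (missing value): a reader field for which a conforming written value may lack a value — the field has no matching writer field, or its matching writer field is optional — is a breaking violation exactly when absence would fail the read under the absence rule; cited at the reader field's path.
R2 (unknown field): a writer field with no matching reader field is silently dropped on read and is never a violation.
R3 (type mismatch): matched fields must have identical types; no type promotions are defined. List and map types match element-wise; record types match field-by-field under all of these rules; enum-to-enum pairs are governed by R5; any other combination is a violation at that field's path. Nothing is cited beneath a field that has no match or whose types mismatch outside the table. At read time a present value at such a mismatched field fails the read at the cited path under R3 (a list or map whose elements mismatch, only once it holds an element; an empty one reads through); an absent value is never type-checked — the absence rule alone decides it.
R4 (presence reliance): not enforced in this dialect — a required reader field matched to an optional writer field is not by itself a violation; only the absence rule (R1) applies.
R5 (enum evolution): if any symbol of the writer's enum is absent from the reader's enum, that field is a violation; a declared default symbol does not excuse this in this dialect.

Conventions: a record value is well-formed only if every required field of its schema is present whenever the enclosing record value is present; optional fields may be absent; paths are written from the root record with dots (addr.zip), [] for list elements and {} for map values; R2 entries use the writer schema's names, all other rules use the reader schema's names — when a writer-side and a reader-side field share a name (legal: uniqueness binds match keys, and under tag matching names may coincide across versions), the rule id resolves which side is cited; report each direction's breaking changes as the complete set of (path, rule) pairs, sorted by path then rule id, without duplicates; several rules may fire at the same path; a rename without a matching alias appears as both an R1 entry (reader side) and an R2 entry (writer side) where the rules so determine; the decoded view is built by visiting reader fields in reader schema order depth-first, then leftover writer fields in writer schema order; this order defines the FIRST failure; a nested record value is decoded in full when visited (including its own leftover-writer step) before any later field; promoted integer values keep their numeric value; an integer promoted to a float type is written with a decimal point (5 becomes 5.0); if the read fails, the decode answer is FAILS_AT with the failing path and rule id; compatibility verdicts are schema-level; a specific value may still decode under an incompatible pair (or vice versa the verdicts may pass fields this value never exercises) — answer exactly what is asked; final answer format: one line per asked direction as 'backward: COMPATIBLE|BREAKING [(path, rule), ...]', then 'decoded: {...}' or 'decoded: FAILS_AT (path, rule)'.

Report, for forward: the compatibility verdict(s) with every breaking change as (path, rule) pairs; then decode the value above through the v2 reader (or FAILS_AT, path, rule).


forward: BREAKING [(street, R3), (weight, R1)]; decoded: FAILS_AT (street, R3)

each type pair in Event: writer, then reader
forward on Event — v1 reading data written by v2:
  severity <- severity (Priority -> Priority, writer required)
  attrs <- attrs (list<int64> -> list<int64>, writer required)
  street <- street (float64 -> string, writer required)
  weight <- weight (float32 -> float32, writer optional)
  breaking: (street, R3)
  breaking: (weight, R1)
  forward on Event therefore BREAKING (2)
migrating the Event value to v2:
  severity := "HIGH"
  attrs := [100, 5]
  read fails at street under R3
  => FAILS_AT (street, R3)


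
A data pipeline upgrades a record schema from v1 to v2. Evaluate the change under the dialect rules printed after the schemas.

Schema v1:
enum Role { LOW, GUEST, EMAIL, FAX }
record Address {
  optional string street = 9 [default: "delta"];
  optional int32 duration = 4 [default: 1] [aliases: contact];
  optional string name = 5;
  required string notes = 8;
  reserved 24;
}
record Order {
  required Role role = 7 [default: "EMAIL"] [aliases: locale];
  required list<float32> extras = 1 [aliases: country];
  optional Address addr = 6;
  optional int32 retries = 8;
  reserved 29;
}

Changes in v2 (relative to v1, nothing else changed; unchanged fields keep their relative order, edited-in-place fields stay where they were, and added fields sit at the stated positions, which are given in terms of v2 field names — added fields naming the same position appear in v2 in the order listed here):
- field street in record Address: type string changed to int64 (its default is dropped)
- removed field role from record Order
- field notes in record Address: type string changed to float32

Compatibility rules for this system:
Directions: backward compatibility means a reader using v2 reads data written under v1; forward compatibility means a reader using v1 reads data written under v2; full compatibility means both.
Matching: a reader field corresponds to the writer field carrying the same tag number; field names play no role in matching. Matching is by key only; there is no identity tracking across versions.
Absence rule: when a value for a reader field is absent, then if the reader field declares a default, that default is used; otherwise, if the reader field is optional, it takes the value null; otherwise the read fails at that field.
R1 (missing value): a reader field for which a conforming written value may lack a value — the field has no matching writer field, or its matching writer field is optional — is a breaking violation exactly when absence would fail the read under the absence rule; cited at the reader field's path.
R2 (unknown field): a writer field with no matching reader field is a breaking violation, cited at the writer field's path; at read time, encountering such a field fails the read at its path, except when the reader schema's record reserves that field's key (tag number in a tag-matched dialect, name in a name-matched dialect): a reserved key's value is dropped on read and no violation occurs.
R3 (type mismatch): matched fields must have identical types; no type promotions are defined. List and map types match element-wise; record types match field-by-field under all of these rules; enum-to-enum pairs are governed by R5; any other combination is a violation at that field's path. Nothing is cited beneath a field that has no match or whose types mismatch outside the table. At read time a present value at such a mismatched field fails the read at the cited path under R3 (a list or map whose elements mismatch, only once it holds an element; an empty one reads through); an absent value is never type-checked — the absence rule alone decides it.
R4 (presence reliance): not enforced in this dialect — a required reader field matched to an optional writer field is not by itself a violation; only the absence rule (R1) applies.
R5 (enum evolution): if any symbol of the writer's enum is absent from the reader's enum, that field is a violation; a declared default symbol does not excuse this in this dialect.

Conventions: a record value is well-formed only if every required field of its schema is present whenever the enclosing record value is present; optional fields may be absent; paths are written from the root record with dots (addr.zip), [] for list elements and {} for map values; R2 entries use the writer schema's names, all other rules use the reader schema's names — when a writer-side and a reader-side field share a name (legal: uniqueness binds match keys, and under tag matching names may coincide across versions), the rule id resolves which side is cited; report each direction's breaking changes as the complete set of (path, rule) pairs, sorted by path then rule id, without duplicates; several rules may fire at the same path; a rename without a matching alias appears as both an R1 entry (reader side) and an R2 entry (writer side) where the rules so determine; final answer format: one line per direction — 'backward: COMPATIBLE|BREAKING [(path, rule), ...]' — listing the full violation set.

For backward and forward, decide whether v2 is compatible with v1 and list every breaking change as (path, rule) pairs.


backward: BREAKING [(addr.notes, R3), (addr.street, R3), (role, R2)]; forward: BREAKING [(addr.notes, R3), (addr.street, R3)]

the writer's type comes first in each Order pair
backward analysis of Order with v2 as reader and v1 as writer:
  extras <- extras (list<float32> -> list<float32>, writer required)
  addr <- addr (Address -> Address, writer optional)
  retries <- retries (int32 -> int32, writer optional)
  writer field role has no reader counterpart
  addr.street <- addr.street (string -> int64, writer optional)
  addr.duration <- addr.duration (int32 -> int32, writer optional)
  addr.name <- addr.name (string -> string, writer optional)
  addr.notes <- addr.notes (string -> float32, writer required)
  breaking: (addr.notes, R3)
  breaking: (addr.street, R3)
  breaking: (role, R2)
  => backward verdict for Order: BREAKING, 3 violation(s)
forward analysis of Order with v1 as reader and v2 as writer:
  no writer field matches reader role
  extras <- extras (list<float32> -> list<float32>, writer required)
  addr <- addr (Address -> Address, writer optional)
  retries <- retries (int32 -> int32, writer optional)
  addr.street <- addr.street (int64 -> string, writer optional)
  addr.duration <- addr.duration (int32 -> int32, writer optional)
  addr.name <- addr.name (string -> string, writer optional)
  addr.notes <- addr.notes (float32 -> string, writer required)
  breaking: (addr.notes, R3)
  breaking: (addr.street, R3)
  => forward verdict for Order: BREAKING, 2 violation(s)
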